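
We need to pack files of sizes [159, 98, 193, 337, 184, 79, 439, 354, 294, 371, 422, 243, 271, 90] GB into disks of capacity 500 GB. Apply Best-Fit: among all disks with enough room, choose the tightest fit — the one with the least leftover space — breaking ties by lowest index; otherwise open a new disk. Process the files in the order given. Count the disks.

159 GB → disk 1 (remaining 341 GB)
98 GB → disk 1 (remaining 243 GB)
193 GB → disk 1 (remaining 50 GB)
337 GB → disk 2 (remaining 163 GB)
184 GB → disk 3 (remaining 316 GB)
79 GB → disk 2 (remaining 84 GB)
439 GB → disk 4 (remaining 61 GB)
354 GB → disk 5 (remaining 146 GB)
294 GB → disk 3 (remaining 22 GB)
371 GB → disk 6 (remaining 129 GB)
422 GB → disk 7 (remaining 78 GB)
243 GB → disk 8 (remaining 257 GB)
271 GB → disk 9 (remaining 229 GB)
90 GB → disk 6 (remaining 39 GB)

9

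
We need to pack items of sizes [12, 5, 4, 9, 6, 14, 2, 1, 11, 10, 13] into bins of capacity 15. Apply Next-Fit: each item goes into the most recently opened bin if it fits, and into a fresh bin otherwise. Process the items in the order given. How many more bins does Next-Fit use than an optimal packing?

1

Next-Fit: [12] [5,4] [9,6] [14] [2,1,11] [10] [13] → 7 bins.
Total size 87; any packing needs at least ⌈87/15⌉ = 6 bins.
An optimal packing achieves that bound: [14,1] [13,2] [12] [11,4] [10,5] [9,6] → 6 bins.
Excess: 7 − 6 = 1.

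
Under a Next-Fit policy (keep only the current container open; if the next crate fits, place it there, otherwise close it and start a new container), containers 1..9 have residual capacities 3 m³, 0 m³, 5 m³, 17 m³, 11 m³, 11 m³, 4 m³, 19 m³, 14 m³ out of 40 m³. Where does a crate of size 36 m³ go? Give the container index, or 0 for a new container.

0

Next-Fit only looks at container 9, which has 14 m³ free.
36 m³ does not fit, so a new container is opened.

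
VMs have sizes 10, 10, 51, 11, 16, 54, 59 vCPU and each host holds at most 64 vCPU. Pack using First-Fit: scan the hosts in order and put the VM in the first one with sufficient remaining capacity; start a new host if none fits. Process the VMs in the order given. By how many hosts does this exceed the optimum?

0

First-Fit: [10,10,11,16] [51] [54] [59] → 4 hosts.
Total size 211 vCPU; any packing needs at least ⌈211/64⌉ = 4 hosts.
So 4 is already optimal.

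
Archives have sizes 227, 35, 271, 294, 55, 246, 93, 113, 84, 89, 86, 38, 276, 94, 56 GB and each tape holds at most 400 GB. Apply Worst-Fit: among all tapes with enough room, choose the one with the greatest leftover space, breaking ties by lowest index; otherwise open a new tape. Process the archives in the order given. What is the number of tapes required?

227 GB → tape 1 (remaining 173 GB)
35 GB → tape 1 (remaining 138 GB)
271 GB → tape 2 (remaining 129 GB)
294 GB → tape 3 (remaining 106 GB)
55 GB → tape 1 (remaining 83 GB)
246 GB → tape 4 (remaining 154 GB)
93 GB → tape 4 (remaining 61 GB)
113 GB → tape 2 (remaining 16 GB)
84 GB → tape 3 (remaining 22 GB)
89 GB → tape 5 (remaining 311 GB)
86 GB → tape 5 (remaining 225 GB)
38 GB → tape 5 (remaining 187 GB)
276 GB → tape 6 (remaining 124 GB)
94 GB → tape 5 (remaining 93 GB)
56 GB → tape 6 (remaining 68 GB)
Final tapes: [227,35,55] [271,113] [294,84] [246,93] [89,86,38,94] [276,56].

6 tapes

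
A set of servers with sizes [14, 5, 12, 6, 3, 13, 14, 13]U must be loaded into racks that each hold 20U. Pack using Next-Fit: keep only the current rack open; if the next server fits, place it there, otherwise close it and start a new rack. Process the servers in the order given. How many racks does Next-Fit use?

Put 14U in rack 1; 6U remain.
Put 5U in rack 1; 1U remain.
Put 12U in rack 2; 8U remain.
Put 6U in rack 2; 2U remain.
Put 3U in rack 3; 17U remain.
Put 13U in rack 3; 4U remain.
Put 14U in rack 4; 6U remain.
Put 13U in rack 5; 7U remain.

5 racks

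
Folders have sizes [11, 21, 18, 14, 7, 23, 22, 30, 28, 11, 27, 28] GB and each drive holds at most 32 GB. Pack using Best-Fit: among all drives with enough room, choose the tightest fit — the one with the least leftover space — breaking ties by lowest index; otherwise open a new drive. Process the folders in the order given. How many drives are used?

9 drives

drive 1: place 11 GB, 21 GB left
drive 1: place 21 GB, 0 GB left
drive 2: place 18 GB, 14 GB left
drive 2: place 14 GB, 0 GB left
drive 3: place 7 GB, 25 GB left
drive 3: place 23 GB, 2 GB left
drive 4: place 22 GB, 10 GB left
drive 5: place 30 GB, 2 GB left
drive 6: place 28 GB, 4 GB left
drive 7: place 11 GB, 21 GB left
drive 8: place 27 GB, 5 GB left
drive 9: place 28 GB, 4 GB left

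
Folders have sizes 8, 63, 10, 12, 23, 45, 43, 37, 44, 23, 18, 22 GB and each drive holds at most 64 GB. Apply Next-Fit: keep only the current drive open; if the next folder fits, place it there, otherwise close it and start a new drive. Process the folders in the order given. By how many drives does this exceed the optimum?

Next-Fit: [8] [63] [10,12,23] [45] [43] [37] [44] [23,18,22] → 8 drives.
Total size 348 GB; any packing needs at least ⌈348/64⌉ = 6 drives.
An optimal packing achieves that bound: [63] [45,18] [44,12,8] [43,10] [37,23] [23,22] → 6 drives.
Excess: 8 − 6 = 2.

2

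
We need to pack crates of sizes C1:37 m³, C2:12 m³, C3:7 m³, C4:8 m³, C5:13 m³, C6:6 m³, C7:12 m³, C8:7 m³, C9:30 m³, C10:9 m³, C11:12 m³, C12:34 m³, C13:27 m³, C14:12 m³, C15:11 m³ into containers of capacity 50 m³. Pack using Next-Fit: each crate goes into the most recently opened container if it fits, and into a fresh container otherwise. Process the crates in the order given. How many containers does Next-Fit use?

5

container 1: place C1 (37 m³), 13 m³ left
container 1: place C2 (12 m³), 1 m³ left
container 2: place C3 (7 m³), 43 m³ left
container 2: place C4 (8 m³), 35 m³ left
container 2: place C5 (13 m³), 22 m³ left
container 2: place C6 (6 m³), 16 m³ left
container 2: place C7 (12 m³), 4 m³ left
container 3: place C8 (7 m³), 43 m³ left
container 3: place C9 (30 m³), 13 m³ left
container 3: place C10 (9 m³), 4 m³ left
container 4: place C11 (12 m³), 38 m³ left
container 4: place C12 (34 m³), 4 m³ left
container 5: place C13 (27 m³), 23 m³ left
container 5: place C14 (12 m³), 11 m³ left
container 5: place C15 (11 m³), 0 m³ left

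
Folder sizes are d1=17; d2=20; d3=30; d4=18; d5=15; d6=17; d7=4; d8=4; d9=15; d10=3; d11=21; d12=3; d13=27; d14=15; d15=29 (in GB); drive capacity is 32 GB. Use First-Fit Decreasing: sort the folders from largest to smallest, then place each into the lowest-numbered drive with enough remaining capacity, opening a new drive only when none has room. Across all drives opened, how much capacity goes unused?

Sorted descending: 30, 29, 27, 21, 20, 18, 17, 17, 15, 15, 15, 4, 4, 3, 3.
30 GB → drive 1 (remaining 2 GB)
29 GB → drive 2 (remaining 3 GB)
27 GB → drive 3 (remaining 5 GB)
21 GB → drive 4 (remaining 11 GB)
20 GB → drive 5 (remaining 12 GB)
18 GB → drive 6 (remaining 14 GB)
17 GB → drive 7 (remaining 15 GB)
17 GB → drive 8 (remaining 15 GB)
15 GB → drive 7 (remaining 0 GB)
15 GB → drive 8 (remaining 0 GB)
15 GB → drive 9 (remaining 17 GB)
4 GB → drive 3 (remaining 1 GB)
4 GB → drive 4 (remaining 7 GB)
3 GB → drive 2 (remaining 0 GB)
3 GB → drive 4 (remaining 4 GB)
9 drives × 32 GB = 288 GB; used 238 GB; unused 50 GB.

50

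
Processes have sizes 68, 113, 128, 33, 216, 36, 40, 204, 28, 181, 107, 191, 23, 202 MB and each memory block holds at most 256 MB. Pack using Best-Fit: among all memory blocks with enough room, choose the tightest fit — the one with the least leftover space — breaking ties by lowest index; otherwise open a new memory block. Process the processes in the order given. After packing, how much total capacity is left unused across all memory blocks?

Put 68 MB in memory block 1; 188 MB remain.
Put 113 MB in memory block 1; 75 MB remain.
Put 128 MB in memory block 2; 128 MB remain.
Put 33 MB in memory block 1; 42 MB remain.
Put 216 MB in memory block 3; 40 MB remain.
Put 36 MB in memory block 3; 4 MB remain.
Put 40 MB in memory block 1; 2 MB remain.
Put 204 MB in memory block 4; 52 MB remain.
Put 28 MB in memory block 4; 24 MB remain.
Put 181 MB in memory block 5; 75 MB remain.
Put 107 MB in memory block 2; 21 MB remain.
Put 191 MB in memory block 6; 65 MB remain.
Put 23 MB in memory block 4; 1 MB remain.
Put 202 MB in memory block 7; 54 MB remain.
7 memory blocks × 256 MB = 1792 MB; used 1570 MB; unused 222 MB.

222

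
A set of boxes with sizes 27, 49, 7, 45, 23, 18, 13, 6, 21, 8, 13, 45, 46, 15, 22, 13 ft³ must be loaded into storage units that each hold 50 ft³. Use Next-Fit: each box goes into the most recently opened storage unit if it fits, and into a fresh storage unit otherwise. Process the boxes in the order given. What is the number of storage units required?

storage unit 1: place 27 ft³, 23 ft³ left
storage unit 2: place 49 ft³, 1 ft³ left
storage unit 3: place 7 ft³, 43 ft³ left
storage unit 4: place 45 ft³, 5 ft³ left
storage unit 5: place 23 ft³, 27 ft³ left
storage unit 5: place 18 ft³, 9 ft³ left
storage unit 6: place 13 ft³, 37 ft³ left
storage unit 6: place 6 ft³, 31 ft³ left
storage unit 6: place 21 ft³, 10 ft³ left
storage unit 6: place 8 ft³, 2 ft³ left
storage unit 7: place 13 ft³, 37 ft³ left
storage unit 8: place 45 ft³, 5 ft³ left
storage unit 9: place 46 ft³, 4 ft³ left
storage unit 10: place 15 ft³, 35 ft³ left
storage unit 10: place 22 ft³, 13 ft³ left
storage unit 10: place 13 ft³, 0 ft³ left
Final storage units: [27] [49] [7] [45] [23,18] [13,6,21,8] [13] [45] [46] [15,22,13].

10 storage units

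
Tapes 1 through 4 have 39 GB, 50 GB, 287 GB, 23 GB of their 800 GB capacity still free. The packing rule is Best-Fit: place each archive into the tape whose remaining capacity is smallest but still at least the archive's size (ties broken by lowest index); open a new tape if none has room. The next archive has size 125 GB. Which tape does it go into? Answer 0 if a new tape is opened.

3

Tapes with room: tape 3 (287 GB).
Tightest fit is tape 3 with 287 GB free.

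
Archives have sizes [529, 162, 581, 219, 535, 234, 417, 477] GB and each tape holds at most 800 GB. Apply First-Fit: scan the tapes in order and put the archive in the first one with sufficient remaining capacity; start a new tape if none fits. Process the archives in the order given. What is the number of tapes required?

tape 1: place 529 GB, 271 GB left
tape 1: place 162 GB, 109 GB left
tape 2: place 581 GB, 219 GB left
tape 2: place 219 GB, 0 GB left
tape 3: place 535 GB, 265 GB left
tape 3: place 234 GB, 31 GB left
tape 4: place 417 GB, 383 GB left
tape 5: place 477 GB, 323 GB left

5 tapes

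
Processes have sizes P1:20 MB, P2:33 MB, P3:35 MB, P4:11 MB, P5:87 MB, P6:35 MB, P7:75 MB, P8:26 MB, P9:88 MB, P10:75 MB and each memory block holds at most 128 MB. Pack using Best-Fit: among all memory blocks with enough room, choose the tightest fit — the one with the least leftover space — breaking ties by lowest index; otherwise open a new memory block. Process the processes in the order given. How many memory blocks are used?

P1 (20 MB) → memory block 1 (remaining 108 MB)
P2 (33 MB) → memory block 1 (remaining 75 MB)
P3 (35 MB) → memory block 1 (remaining 40 MB)
P4 (11 MB) → memory block 1 (remaining 29 MB)
P5 (87 MB) → memory block 2 (remaining 41 MB)
P6 (35 MB) → memory block 2 (remaining 6 MB)
P7 (75 MB) → memory block 3 (remaining 53 MB)
P8 (26 MB) → memory block 1 (remaining 3 MB)
P9 (88 MB) → memory block 4 (remaining 40 MB)
P10 (75 MB) → memory block 5 (remaining 53 MB)

5 memory blocks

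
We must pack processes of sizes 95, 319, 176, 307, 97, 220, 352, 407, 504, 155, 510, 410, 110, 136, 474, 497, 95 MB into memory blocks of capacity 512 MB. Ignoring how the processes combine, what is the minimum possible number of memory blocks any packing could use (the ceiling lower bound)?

10 memory blocks

Total size = 95 + 319 + 176 + 307 + 97 + 220 + 352 + 407 + 504 + 155 + 510 + 410 + 110 + 136 + 474 + 497 + 95 = 4864 MB.
⌈4864 / 512⌉ = 10.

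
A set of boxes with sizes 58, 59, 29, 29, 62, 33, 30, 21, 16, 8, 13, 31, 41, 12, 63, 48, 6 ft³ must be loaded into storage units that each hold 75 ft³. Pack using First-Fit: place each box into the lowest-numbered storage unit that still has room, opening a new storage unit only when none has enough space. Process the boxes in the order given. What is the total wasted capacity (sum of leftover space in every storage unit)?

58 ft³ → storage unit 1 (remaining 17 ft³)
59 ft³ → storage unit 2 (remaining 16 ft³)
29 ft³ → storage unit 3 (remaining 46 ft³)
29 ft³ → storage unit 3 (remaining 17 ft³)
62 ft³ → storage unit 4 (remaining 13 ft³)
33 ft³ → storage unit 5 (remaining 42 ft³)
30 ft³ → storage unit 5 (remaining 12 ft³)
21 ft³ → storage unit 6 (remaining 54 ft³)
16 ft³ → storage unit 1 (remaining 1 ft³)
8 ft³ → storage unit 2 (remaining 8 ft³)
13 ft³ → storage unit 3 (remaining 4 ft³)
31 ft³ → storage unit 6 (remaining 23 ft³)
41 ft³ → storage unit 7 (remaining 34 ft³)
12 ft³ → storage unit 4 (remaining 1 ft³)
63 ft³ → storage unit 8 (remaining 12 ft³)
48 ft³ → storage unit 9 (remaining 27 ft³)
6 ft³ → storage unit 2 (remaining 2 ft³)
9 storage units × 75 ft³ = 675 ft³; used 559 ft³; unused 116 ft³.

116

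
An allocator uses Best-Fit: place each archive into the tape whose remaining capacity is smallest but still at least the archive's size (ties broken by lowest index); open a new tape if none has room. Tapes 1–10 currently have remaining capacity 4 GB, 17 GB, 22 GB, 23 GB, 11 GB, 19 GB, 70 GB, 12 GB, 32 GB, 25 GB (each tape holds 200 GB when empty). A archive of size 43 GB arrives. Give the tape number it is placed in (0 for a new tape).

Tapes with room: tape 7 (70 GB).
Tightest fit is tape 7 with 70 GB free.

7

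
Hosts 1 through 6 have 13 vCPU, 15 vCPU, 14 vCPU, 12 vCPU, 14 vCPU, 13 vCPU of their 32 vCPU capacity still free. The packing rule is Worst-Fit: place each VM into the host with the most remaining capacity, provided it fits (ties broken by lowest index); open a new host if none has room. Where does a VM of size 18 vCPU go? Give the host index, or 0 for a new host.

No host has ≥ 18 vCPU free, so a new host is opened.

0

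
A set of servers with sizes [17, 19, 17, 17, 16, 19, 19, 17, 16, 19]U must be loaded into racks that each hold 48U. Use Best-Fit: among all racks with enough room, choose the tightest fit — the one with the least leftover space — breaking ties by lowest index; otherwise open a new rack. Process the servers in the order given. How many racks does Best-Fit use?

17U → rack 1 (remaining 31U)
19U → rack 1 (remaining 12U)
17U → rack 2 (remaining 31U)
17U → rack 2 (remaining 14U)
16U → rack 3 (remaining 32U)
19U → rack 3 (remaining 13U)
19U → rack 4 (remaining 29U)
17U → rack 4 (remaining 12U)
16U → rack 5 (remaining 32U)
19U → rack 5 (remaining 13U)

5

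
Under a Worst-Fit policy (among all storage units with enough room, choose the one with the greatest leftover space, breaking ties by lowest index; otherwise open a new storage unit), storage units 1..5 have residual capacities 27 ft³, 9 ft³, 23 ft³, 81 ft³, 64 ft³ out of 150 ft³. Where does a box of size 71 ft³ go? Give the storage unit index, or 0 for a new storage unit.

Storage units with room: storage unit 4 (81 ft³).
Most room is storage unit 4 with 81 ft³ free.

4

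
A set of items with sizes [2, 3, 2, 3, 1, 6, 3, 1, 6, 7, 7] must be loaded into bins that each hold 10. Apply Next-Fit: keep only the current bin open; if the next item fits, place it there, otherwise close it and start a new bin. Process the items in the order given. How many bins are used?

5

bin 1: place 2, 8 left
bin 1: place 3, 5 left
bin 1: place 2, 3 left
bin 1: place 3, 0 left
bin 2: place 1, 9 left
bin 2: place 6, 3 left
bin 2: place 3, 0 left
bin 3: place 1, 9 left
bin 3: place 6, 3 left
bin 4: place 7, 3 left
bin 5: place 7, 3 left
Final bins: [2,3,2,3] [1,6,3] [1,6] [7] [7].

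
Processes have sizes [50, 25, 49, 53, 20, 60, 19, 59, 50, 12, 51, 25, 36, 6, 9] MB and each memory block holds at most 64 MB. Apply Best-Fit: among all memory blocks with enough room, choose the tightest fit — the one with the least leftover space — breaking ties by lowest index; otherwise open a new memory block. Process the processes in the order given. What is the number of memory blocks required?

Put 50 MB in memory block 1; 14 MB remain.
Put 25 MB in memory block 2; 39 MB remain.
Put 49 MB in memory block 3; 15 MB remain.
Put 53 MB in memory block 4; 11 MB remain.
Put 20 MB in memory block 2; 19 MB remain.
Put 60 MB in memory block 5; 4 MB remain.
Put 19 MB in memory block 2; 0 MB remain.
Put 59 MB in memory block 6; 5 MB remain.
Put 50 MB in memory block 7; 14 MB remain.
Put 12 MB in memory block 1; 2 MB remain.
Put 51 MB in memory block 8; 13 MB remain.
Put 25 MB in memory block 9; 39 MB remain.
Put 36 MB in memory block 9; 3 MB remain.
Put 6 MB in memory block 4; 5 MB remain.
Put 9 MB in memory block 8; 4 MB remain.
Final memory blocks: [50,12] [25,20,19] [49] [53,6] [60] [59] [50] [51,9] [25,36].

9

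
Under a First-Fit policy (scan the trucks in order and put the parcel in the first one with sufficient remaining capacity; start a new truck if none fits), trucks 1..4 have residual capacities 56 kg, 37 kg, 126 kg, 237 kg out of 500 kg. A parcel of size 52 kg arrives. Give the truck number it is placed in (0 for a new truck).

1

Trucks with room: truck 1 (56 kg), truck 3 (126 kg), truck 4 (237 kg).
The first with room is truck 1.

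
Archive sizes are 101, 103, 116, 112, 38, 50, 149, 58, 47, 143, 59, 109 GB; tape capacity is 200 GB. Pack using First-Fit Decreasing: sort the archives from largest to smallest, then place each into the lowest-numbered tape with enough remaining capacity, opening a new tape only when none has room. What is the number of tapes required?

Sorted descending: 149, 143, 116, 112, 109, 103, 101, 59, 58, 50, 47, 38.
Put 149 GB in tape 1; 51 GB remain.
Put 143 GB in tape 2; 57 GB remain.
Put 116 GB in tape 3; 84 GB remain.
Put 112 GB in tape 4; 88 GB remain.
Put 109 GB in tape 5; 91 GB remain.
Put 103 GB in tape 6; 97 GB remain.
Put 101 GB in tape 7; 99 GB remain.
Put 59 GB in tape 3; 25 GB remain.
Put 58 GB in tape 4; 30 GB remain.
Put 50 GB in tape 1; 1 GB remain.
Put 47 GB in tape 2; 10 GB remain.
Put 38 GB in tape 5; 53 GB remain.

7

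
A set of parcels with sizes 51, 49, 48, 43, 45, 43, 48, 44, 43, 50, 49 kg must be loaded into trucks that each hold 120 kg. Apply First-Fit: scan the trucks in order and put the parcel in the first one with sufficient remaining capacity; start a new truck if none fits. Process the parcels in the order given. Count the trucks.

6 trucks

51 kg → truck 1 (remaining 69 kg)
49 kg → truck 1 (remaining 20 kg)
48 kg → truck 2 (remaining 72 kg)
43 kg → truck 2 (remaining 29 kg)
45 kg → truck 3 (remaining 75 kg)
43 kg → truck 3 (remaining 32 kg)
48 kg → truck 4 (remaining 72 kg)
44 kg → truck 4 (remaining 28 kg)
43 kg → truck 5 (remaining 77 kg)
50 kg → truck 5 (remaining 27 kg)
49 kg → truck 6 (remaining 71 kg)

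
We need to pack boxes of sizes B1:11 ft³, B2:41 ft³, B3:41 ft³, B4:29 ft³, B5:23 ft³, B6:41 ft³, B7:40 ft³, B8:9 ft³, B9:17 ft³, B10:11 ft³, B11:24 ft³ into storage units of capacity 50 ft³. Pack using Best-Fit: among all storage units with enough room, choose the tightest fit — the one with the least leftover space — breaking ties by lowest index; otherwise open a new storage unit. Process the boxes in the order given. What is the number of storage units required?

B1 (11 ft³) → storage unit 1 (remaining 39 ft³)
B2 (41 ft³) → storage unit 2 (remaining 9 ft³)
B3 (41 ft³) → storage unit 3 (remaining 9 ft³)
B4 (29 ft³) → storage unit 1 (remaining 10 ft³)
B5 (23 ft³) → storage unit 4 (remaining 27 ft³)
B6 (41 ft³) → storage unit 5 (remaining 9 ft³)
B7 (40 ft³) → storage unit 6 (remaining 10 ft³)
B8 (9 ft³) → storage unit 2 (remaining 0 ft³)
B9 (17 ft³) → storage unit 4 (remaining 10 ft³)
B10 (11 ft³) → storage unit 7 (remaining 39 ft³)
B11 (24 ft³) → storage unit 7 (remaining 15 ft³)

7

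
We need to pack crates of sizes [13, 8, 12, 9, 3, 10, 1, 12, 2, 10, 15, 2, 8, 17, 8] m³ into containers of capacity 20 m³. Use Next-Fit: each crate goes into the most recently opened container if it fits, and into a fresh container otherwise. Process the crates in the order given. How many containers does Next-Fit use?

10 containers

Put 13 m³ in container 1; 7 m³ remain.
Put 8 m³ in container 2; 12 m³ remain.
Put 12 m³ in container 2; 0 m³ remain.
Put 9 m³ in container 3; 11 m³ remain.
Put 3 m³ in container 3; 8 m³ remain.
Put 10 m³ in container 4; 10 m³ remain.
Put 1 m³ in container 4; 9 m³ remain.
Put 12 m³ in container 5; 8 m³ remain.
Put 2 m³ in container 5; 6 m³ remain.
Put 10 m³ in container 6; 10 m³ remain.
Put 15 m³ in container 7; 5 m³ remain.
Put 2 m³ in container 7; 3 m³ remain.
Put 8 m³ in container 8; 12 m³ remain.
Put 17 m³ in container 9; 3 m³ remain.
Put 8 m³ in container 10; 12 m³ remain.
Final containers: [13] [8,12] [9,3] [10,1] [12,2] [10] [15,2] [8] [17] [8].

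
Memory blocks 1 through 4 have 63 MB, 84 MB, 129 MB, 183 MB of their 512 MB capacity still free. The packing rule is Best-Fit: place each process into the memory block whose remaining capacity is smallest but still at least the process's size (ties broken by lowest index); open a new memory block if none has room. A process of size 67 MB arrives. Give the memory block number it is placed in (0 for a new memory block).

2

Memory blocks with room: memory block 2 (84 MB), memory block 3 (129 MB), memory block 4 (183 MB).
Tightest fit is memory block 2 with 84 MB free.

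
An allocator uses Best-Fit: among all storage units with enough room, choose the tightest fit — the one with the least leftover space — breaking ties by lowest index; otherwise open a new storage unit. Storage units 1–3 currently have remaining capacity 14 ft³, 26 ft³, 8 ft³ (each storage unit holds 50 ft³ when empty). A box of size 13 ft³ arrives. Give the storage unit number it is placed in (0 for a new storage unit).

Storage units with room: storage unit 1 (14 ft³), storage unit 2 (26 ft³).
Tightest fit is storage unit 1 with 14 ft³ free.

1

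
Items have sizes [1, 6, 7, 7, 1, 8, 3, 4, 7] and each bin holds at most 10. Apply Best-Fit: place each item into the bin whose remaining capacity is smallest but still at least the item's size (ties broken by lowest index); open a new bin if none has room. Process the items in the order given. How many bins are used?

bin 1: place 1, 9 left
bin 1: place 6, 3 left
bin 2: place 7, 3 left
bin 3: place 7, 3 left
bin 1: place 1, 2 left
bin 4: place 8, 2 left
bin 2: place 3, 0 left
bin 5: place 4, 6 left
bin 6: place 7, 3 left

6 bins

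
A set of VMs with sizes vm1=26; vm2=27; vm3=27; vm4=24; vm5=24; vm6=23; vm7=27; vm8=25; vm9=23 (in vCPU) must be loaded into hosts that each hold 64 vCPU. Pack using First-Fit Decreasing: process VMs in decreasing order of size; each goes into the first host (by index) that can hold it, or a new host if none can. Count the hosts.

Sorted descending: 27, 27, 27, 26, 25, 24, 24, 23, 23.
Put 27 vCPU in host 1; 37 vCPU remain.
Put 27 vCPU in host 1; 10 vCPU remain.
Put 27 vCPU in host 2; 37 vCPU remain.
Put 26 vCPU in host 2; 11 vCPU remain.
Put 25 vCPU in host 3; 39 vCPU remain.
Put 24 vCPU in host 3; 15 vCPU remain.
Put 24 vCPU in host 4; 40 vCPU remain.
Put 23 vCPU in host 4; 17 vCPU remain.
Put 23 vCPU in host 5; 41 vCPU remain.

5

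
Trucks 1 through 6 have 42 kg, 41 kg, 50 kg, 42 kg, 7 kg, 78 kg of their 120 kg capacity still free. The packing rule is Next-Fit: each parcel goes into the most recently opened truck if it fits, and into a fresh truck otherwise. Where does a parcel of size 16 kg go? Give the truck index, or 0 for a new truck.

Next-Fit only looks at truck 6, which has 78 kg free.
16 kg fits there.

6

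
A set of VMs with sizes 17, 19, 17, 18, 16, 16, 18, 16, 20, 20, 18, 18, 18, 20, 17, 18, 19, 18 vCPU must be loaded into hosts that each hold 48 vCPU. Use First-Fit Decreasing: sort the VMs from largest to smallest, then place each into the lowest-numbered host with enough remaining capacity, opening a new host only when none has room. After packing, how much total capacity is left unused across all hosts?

Sorted descending: 20, 20, 20, 19, 19, 18, 18, 18, 18, 18, 18, 18, 17, 17, 17, 16, 16, 16.
host 1: place 20 vCPU, 28 vCPU left
host 1: place 20 vCPU, 8 vCPU left
host 2: place 20 vCPU, 28 vCPU left
host 2: place 19 vCPU, 9 vCPU left
host 3: place 19 vCPU, 29 vCPU left
host 3: place 18 vCPU, 11 vCPU left
host 4: place 18 vCPU, 30 vCPU left
host 4: place 18 vCPU, 12 vCPU left
host 5: place 18 vCPU, 30 vCPU left
host 5: place 18 vCPU, 12 vCPU left
host 6: place 18 vCPU, 30 vCPU left
host 6: place 18 vCPU, 12 vCPU left
host 7: place 17 vCPU, 31 vCPU left
host 7: place 17 vCPU, 14 vCPU left
host 8: place 17 vCPU, 31 vCPU left
host 8: place 16 vCPU, 15 vCPU left
host 9: place 16 vCPU, 32 vCPU left
host 9: place 16 vCPU, 16 vCPU left
9 hosts × 48 vCPU = 432 vCPU; used 323 vCPU; unused 109 vCPU.

109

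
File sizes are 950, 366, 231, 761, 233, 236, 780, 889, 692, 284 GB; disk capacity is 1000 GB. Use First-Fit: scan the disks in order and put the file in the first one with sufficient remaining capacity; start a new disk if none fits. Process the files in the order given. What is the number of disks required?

Put 950 GB in disk 1; 50 GB remain.
Put 366 GB in disk 2; 634 GB remain.
Put 231 GB in disk 2; 403 GB remain.
Put 761 GB in disk 3; 239 GB remain.
Put 233 GB in disk 2; 170 GB remain.
Put 236 GB in disk 3; 3 GB remain.
Put 780 GB in disk 4; 220 GB remain.
Put 889 GB in disk 5; 111 GB remain.
Put 692 GB in disk 6; 308 GB remain.
Put 284 GB in disk 6; 24 GB remain.

6 disks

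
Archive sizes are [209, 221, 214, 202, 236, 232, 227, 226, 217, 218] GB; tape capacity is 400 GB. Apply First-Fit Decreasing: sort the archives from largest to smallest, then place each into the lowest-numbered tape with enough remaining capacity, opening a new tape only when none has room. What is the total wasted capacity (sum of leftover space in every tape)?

Sorted descending: 236, 232, 227, 226, 221, 218, 217, 214, 209, 202.
Put 236 GB in tape 1; 164 GB remain.
Put 232 GB in tape 2; 168 GB remain.
Put 227 GB in tape 3; 173 GB remain.
Put 226 GB in tape 4; 174 GB remain.
Put 221 GB in tape 5; 179 GB remain.
Put 218 GB in tape 6; 182 GB remain.
Put 217 GB in tape 7; 183 GB remain.
Put 214 GB in tape 8; 186 GB remain.
Put 209 GB in tape 9; 191 GB remain.
Put 202 GB in tape 10; 198 GB remain.
10 tapes × 400 GB = 4000 GB; used 2202 GB; unused 1798 GB.

1798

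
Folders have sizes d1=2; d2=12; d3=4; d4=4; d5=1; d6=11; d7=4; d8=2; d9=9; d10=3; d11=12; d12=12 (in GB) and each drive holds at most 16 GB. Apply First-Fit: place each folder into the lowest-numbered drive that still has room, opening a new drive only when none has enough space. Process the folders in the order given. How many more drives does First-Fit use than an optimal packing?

1

First-Fit: [2,12,1] [4,4,4,2] [11,3] [9] [12] [12] → 6 drives.
Total size 76 GB; any packing needs at least ⌈76/16⌉ = 5 drives.
An optimal packing achieves that bound: [12,4] [12,4] [12,4] [11,3,2] [9,2,1] → 5 drives.
Excess: 6 − 5 = 1.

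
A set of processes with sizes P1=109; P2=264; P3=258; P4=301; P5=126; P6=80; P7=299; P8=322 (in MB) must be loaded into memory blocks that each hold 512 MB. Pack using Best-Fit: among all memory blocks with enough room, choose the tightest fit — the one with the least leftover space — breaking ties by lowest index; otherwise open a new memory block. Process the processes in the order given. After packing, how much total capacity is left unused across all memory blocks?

801

Put P1 (109 MB) in memory block 1; 403 MB remain.
Put P2 (264 MB) in memory block 1; 139 MB remain.
Put P3 (258 MB) in memory block 2; 254 MB remain.
Put P4 (301 MB) in memory block 3; 211 MB remain.
Put P5 (126 MB) in memory block 1; 13 MB remain.
Put P6 (80 MB) in memory block 3; 131 MB remain.
Put P7 (299 MB) in memory block 4; 213 MB remain.
Put P8 (322 MB) in memory block 5; 190 MB remain.
5 memory blocks × 512 MB = 2560 MB; used 1759 MB; unused 801 MB.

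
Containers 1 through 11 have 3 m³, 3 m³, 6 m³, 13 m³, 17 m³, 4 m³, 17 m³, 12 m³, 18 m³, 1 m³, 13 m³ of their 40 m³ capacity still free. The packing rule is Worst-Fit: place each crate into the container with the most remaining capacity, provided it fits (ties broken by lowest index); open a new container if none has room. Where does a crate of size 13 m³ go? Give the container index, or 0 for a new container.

Containers with room: container 4 (13 m³), container 5 (17 m³), container 7 (17 m³), container 9 (18 m³), container 11 (13 m³).
Most room is container 9 with 18 m³ free.

9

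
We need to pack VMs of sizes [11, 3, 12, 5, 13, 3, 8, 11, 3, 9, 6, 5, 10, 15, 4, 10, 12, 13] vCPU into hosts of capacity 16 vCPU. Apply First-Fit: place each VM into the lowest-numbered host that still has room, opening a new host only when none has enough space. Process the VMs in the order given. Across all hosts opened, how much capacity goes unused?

23

host 1: place 11 vCPU, 5 vCPU left
host 1: place 3 vCPU, 2 vCPU left
host 2: place 12 vCPU, 4 vCPU left
host 3: place 5 vCPU, 11 vCPU left
host 4: place 13 vCPU, 3 vCPU left
host 2: place 3 vCPU, 1 vCPU left
host 3: place 8 vCPU, 3 vCPU left
host 5: place 11 vCPU, 5 vCPU left
host 3: place 3 vCPU, 0 vCPU left
host 6: place 9 vCPU, 7 vCPU left
host 6: place 6 vCPU, 1 vCPU left
host 5: place 5 vCPU, 0 vCPU left
host 7: place 10 vCPU, 6 vCPU left
host 8: place 15 vCPU, 1 vCPU left
host 7: place 4 vCPU, 2 vCPU left
host 9: place 10 vCPU, 6 vCPU left
host 10: place 12 vCPU, 4 vCPU left
host 11: place 13 vCPU, 3 vCPU left
11 hosts × 16 vCPU = 176 vCPU; used 153 vCPU; unused 23 vCPU.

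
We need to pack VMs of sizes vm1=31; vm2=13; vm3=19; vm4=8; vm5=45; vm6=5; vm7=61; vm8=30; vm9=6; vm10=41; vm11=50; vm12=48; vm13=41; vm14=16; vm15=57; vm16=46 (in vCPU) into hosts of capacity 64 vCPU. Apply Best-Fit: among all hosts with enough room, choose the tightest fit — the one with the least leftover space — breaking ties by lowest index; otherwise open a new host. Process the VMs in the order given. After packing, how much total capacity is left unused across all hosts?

host 1: place vm1 (31 vCPU), 33 vCPU left
host 1: place vm2 (13 vCPU), 20 vCPU left
host 1: place vm3 (19 vCPU), 1 vCPU left
host 2: place vm4 (8 vCPU), 56 vCPU left
host 2: place vm5 (45 vCPU), 11 vCPU left
host 2: place vm6 (5 vCPU), 6 vCPU left
host 3: place vm7 (61 vCPU), 3 vCPU left
host 4: place vm8 (30 vCPU), 34 vCPU left
host 2: place vm9 (6 vCPU), 0 vCPU left
host 5: place vm10 (41 vCPU), 23 vCPU left
host 6: place vm11 (50 vCPU), 14 vCPU left
host 7: place vm12 (48 vCPU), 16 vCPU left
host 8: place vm13 (41 vCPU), 23 vCPU left
host 7: place vm14 (16 vCPU), 0 vCPU left
host 9: place vm15 (57 vCPU), 7 vCPU left
host 10: place vm16 (46 vCPU), 18 vCPU left
10 hosts × 64 vCPU = 640 vCPU; used 517 vCPU; unused 123 vCPU.

123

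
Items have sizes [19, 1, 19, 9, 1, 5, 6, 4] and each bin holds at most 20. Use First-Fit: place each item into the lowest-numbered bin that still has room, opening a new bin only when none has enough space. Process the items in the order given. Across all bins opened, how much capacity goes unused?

19 → bin 1 (remaining 1)
1 → bin 1 (remaining 0)
19 → bin 2 (remaining 1)
9 → bin 3 (remaining 11)
1 → bin 2 (remaining 0)
5 → bin 3 (remaining 6)
6 → bin 3 (remaining 0)
4 → bin 4 (remaining 16)
4 bins × 20 = 80; used 64; unused 16.

16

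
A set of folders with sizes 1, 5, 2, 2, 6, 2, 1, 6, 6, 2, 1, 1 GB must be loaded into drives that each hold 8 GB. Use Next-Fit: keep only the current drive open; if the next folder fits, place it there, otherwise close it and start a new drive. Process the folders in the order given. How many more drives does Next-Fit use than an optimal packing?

1

Next-Fit: [1,5,2] [2,6] [2,1] [6] [6,2] [1,1] → 6 drives.
Total size 35 GB; any packing needs at least ⌈35/8⌉ = 5 drives.
An optimal packing achieves that bound: [6,2] [6,2] [6,2] [5,2,1] [1,1,1] → 5 drives.
Excess: 6 − 5 = 1.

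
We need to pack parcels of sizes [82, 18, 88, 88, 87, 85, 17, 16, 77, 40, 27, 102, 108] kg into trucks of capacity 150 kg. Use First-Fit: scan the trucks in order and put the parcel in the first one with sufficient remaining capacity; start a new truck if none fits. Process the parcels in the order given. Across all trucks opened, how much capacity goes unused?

truck 1: place 82 kg, 68 kg left
truck 1: place 18 kg, 50 kg left
truck 2: place 88 kg, 62 kg left
truck 3: place 88 kg, 62 kg left
truck 4: place 87 kg, 63 kg left
truck 5: place 85 kg, 65 kg left
truck 1: place 17 kg, 33 kg left
truck 1: place 16 kg, 17 kg left
truck 6: place 77 kg, 73 kg left
truck 2: place 40 kg, 22 kg left
truck 3: place 27 kg, 35 kg left
truck 7: place 102 kg, 48 kg left
truck 8: place 108 kg, 42 kg left
8 trucks × 150 kg = 1200 kg; used 835 kg; unused 365 kg.

365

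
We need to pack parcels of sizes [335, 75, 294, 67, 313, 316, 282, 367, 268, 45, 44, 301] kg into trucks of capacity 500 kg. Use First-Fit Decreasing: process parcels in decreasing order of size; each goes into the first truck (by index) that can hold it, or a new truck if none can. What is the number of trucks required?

8

Sorted descending: 367, 335, 316, 313, 301, 294, 282, 268, 75, 67, 45, 44.
truck 1: place 367 kg, 133 kg left
truck 2: place 335 kg, 165 kg left
truck 3: place 316 kg, 184 kg left
truck 4: place 313 kg, 187 kg left
truck 5: place 301 kg, 199 kg left
truck 6: place 294 kg, 206 kg left
truck 7: place 282 kg, 218 kg left
truck 8: place 268 kg, 232 kg left
truck 1: place 75 kg, 58 kg left
truck 2: place 67 kg, 98 kg left
truck 1: place 45 kg, 13 kg left
truck 2: place 44 kg, 54 kg left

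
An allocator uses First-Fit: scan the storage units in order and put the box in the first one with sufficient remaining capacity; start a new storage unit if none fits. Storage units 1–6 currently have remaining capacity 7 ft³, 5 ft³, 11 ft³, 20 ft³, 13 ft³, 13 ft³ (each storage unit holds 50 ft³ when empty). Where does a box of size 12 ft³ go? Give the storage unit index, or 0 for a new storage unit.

Storage units with room: storage unit 4 (20 ft³), storage unit 5 (13 ft³), storage unit 6 (13 ft³).
The first with room is storage unit 4.

4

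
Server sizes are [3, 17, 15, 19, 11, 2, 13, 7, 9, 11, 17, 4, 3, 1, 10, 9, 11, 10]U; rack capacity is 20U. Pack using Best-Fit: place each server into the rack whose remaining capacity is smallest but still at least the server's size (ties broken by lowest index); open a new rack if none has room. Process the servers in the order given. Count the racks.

Put 3U in rack 1; 17U remain.
Put 17U in rack 1; 0U remain.
Put 15U in rack 2; 5U remain.
Put 19U in rack 3; 1U remain.
Put 11U in rack 4; 9U remain.
Put 2U in rack 2; 3U remain.
Put 13U in rack 5; 7U remain.
Put 7U in rack 5; 0U remain.
Put 9U in rack 4; 0U remain.
Put 11U in rack 6; 9U remain.
Put 17U in rack 7; 3U remain.
Put 4U in rack 6; 5U remain.
Put 3U in rack 2; 0U remain.
Put 1U in rack 3; 0U remain.
Put 10U in rack 8; 10U remain.
Put 9U in rack 8; 1U remain.
Put 11U in rack 9; 9U remain.
Put 10U in rack 10; 10U remain.
Final racks: [3,17] [15,2,3] [19,1] [11,9] [13,7] [11,4] [17] [10,9] [11] [10].

10 racks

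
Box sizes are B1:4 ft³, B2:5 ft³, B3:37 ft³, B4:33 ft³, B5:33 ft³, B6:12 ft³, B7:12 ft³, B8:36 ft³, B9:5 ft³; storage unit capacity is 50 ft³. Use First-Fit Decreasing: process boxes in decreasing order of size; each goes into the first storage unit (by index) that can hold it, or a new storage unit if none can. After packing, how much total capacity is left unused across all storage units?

23

Sorted descending: 37, 36, 33, 33, 12, 12, 5, 5, 4.
37 ft³ → storage unit 1 (remaining 13 ft³)
36 ft³ → storage unit 2 (remaining 14 ft³)
33 ft³ → storage unit 3 (remaining 17 ft³)
33 ft³ → storage unit 4 (remaining 17 ft³)
12 ft³ → storage unit 1 (remaining 1 ft³)
12 ft³ → storage unit 2 (remaining 2 ft³)
5 ft³ → storage unit 3 (remaining 12 ft³)
5 ft³ → storage unit 3 (remaining 7 ft³)
4 ft³ → storage unit 3 (remaining 3 ft³)
4 storage units × 50 ft³ = 200 ft³; used 177 ft³; unused 23 ft³.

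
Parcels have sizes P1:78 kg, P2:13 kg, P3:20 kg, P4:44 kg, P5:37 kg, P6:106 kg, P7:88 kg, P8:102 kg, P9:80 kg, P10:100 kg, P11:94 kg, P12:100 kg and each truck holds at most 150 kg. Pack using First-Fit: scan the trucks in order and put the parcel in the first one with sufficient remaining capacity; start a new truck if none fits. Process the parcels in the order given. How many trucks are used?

8

Put P1 (78 kg) in truck 1; 72 kg remain.
Put P2 (13 kg) in truck 1; 59 kg remain.
Put P3 (20 kg) in truck 1; 39 kg remain.
Put P4 (44 kg) in truck 2; 106 kg remain.
Put P5 (37 kg) in truck 1; 2 kg remain.
Put P6 (106 kg) in truck 2; 0 kg remain.
Put P7 (88 kg) in truck 3; 62 kg remain.
Put P8 (102 kg) in truck 4; 48 kg remain.
Put P9 (80 kg) in truck 5; 70 kg remain.
Put P10 (100 kg) in truck 6; 50 kg remain.
Put P11 (94 kg) in truck 7; 56 kg remain.
Put P12 (100 kg) in truck 8; 50 kg remain.
Final trucks: [78,13,20,37] [44,106] [88] [102] [80] [100] [94] [100].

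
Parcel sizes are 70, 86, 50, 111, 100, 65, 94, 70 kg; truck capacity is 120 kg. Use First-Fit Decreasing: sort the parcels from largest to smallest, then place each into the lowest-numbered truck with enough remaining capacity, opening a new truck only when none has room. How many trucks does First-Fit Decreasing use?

7 trucks

Sorted descending: 111, 100, 94, 86, 70, 70, 65, 50.
Put 111 kg in truck 1; 9 kg remain.
Put 100 kg in truck 2; 20 kg remain.
Put 94 kg in truck 3; 26 kg remain.
Put 86 kg in truck 4; 34 kg remain.
Put 70 kg in truck 5; 50 kg remain.
Put 70 kg in truck 6; 50 kg remain.
Put 65 kg in truck 7; 55 kg remain.
Put 50 kg in truck 5; 0 kg remain.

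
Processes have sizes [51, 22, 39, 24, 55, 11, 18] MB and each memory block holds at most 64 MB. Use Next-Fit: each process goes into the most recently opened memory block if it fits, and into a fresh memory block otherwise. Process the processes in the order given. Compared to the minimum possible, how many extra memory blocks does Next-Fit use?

Next-Fit: [51] [22,39] [24] [55] [11,18] → 5 memory blocks.
Total size 220 MB; any packing needs at least ⌈220/64⌉ = 4 memory blocks.
An optimal packing achieves that bound: [55] [51,11] [39,24] [22,18] → 4 memory blocks.
Excess: 5 − 4 = 1.

1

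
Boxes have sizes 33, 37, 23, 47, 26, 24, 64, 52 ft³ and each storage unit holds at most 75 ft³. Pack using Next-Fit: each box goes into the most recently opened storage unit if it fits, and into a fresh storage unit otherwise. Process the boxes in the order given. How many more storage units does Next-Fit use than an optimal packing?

Next-Fit: [33,37] [23,47] [26,24] [64] [52] → 5 storage units.
Total size 306 ft³; any packing needs at least ⌈306/75⌉ = 5 storage units.
So 5 is already optimal.

0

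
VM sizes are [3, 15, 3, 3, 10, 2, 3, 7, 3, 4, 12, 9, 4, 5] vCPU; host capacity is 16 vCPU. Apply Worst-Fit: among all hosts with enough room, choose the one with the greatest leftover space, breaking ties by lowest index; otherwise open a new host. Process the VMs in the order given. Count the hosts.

3 vCPU → host 1 (remaining 13 vCPU)
15 vCPU → host 2 (remaining 1 vCPU)
3 vCPU → host 1 (remaining 10 vCPU)
3 vCPU → host 1 (remaining 7 vCPU)
10 vCPU → host 3 (remaining 6 vCPU)
2 vCPU → host 1 (remaining 5 vCPU)
3 vCPU → host 3 (remaining 3 vCPU)
7 vCPU → host 4 (remaining 9 vCPU)
3 vCPU → host 4 (remaining 6 vCPU)
4 vCPU → host 4 (remaining 2 vCPU)
12 vCPU → host 5 (remaining 4 vCPU)
9 vCPU → host 6 (remaining 7 vCPU)
4 vCPU → host 6 (remaining 3 vCPU)
5 vCPU → host 1 (remaining 0 vCPU)

6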